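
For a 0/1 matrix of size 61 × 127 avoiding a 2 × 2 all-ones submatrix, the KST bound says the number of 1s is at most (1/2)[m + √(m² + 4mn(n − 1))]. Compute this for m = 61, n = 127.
z(61, 127; 2, 2) ≤ (1/2)[61 + √(61² + 4·61·127·126)] = (1/2)[61 + √3908209] = 1018.9595

Kővári–Sós–Turán: let r_1, ..., r_61 be the row sums and z = Σ r_i the total number of 1s. Each pair of columns can share at most one row with both entries 1 (else a 2×2 all-ones block appears), so Σ_i C(r_i, 2) ≤ C(127, 2) = 8001. By convexity Σ_i C(r_i, 2) ≥ 61·C(z/61, 2) = z(z − 61)/(2·61), giving z² − 61z − 61·127·126 ≤ 0 and hence z ≤ (1/2)[61 + √(3721 + 4·976122)] = (1/2)[61 + √3908209] ≈ (1/2)(61 + 1976.9191) = 1018.9595.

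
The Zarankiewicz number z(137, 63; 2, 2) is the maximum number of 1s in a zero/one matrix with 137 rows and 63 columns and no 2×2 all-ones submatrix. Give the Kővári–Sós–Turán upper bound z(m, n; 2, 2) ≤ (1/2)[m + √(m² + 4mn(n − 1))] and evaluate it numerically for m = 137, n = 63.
z(137, 63; 2, 2) ≤ (1/2)[137 + √(137² + 4·137·63·62)] = (1/2)[137 + √2159257] = 803.2205

Kővári–Sós–Turán: let r_1, ..., r_137 be the row sums and z = Σ r_i the total number of 1s. Each pair of columns can share at most one row with both entries 1 (else a 2×2 all-ones block appears), so Σ_i C(r_i, 2) ≤ C(63, 2) = 1953. By convexity Σ_i C(r_i, 2) ≥ 137·C(z/137, 2) = z(z − 137)/(2·137), giving z² − 137z − 137·63·62 ≤ 0 and hence z ≤ (1/2)[137 + √(18769 + 4·535122)] = (1/2)[137 + √2159257] ≈ (1/2)(137 + 1469.4411) = 803.2205.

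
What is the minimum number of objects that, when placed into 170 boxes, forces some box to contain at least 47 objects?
n = (47 − 1)·170 + 1 = 7821

By the generalised pigeonhole principle, to guarantee some box contains ≥ r objects we need more than (r − 1) · k objects total. Threshold: n = (r − 1) · k + 1. With r = 47 and k = 170: n = 46 · 170 + 1 = 7820 + 1 = 7821. For n = 7820 = 46 · 170, we can put exactly 46 objects in every box, avoiding 47 in any single one — so 7821 is tight.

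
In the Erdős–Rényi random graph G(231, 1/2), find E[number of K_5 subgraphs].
E[# K_5] = C(231, 5) · (1/2)^C(5, 2) = 5247527901 / 2^10 ≈ 5124538.965820

For each 5-subset S of vertices (there are C(231, 5) = 5247527901 such S), let X_S = 1 if S induces a K_5 (all C(5, 2) = 10 edges present). Then P(X_S = 1) = (1/2)^10 = 1/1024. By linearity of expectation, E[# K_5] = C(231, 5) · (1/2)^10 = 5247527901 / 1024 ≈ 5124538.965820.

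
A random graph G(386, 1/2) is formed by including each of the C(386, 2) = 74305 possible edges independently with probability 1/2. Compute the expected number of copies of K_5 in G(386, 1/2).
E[# K_5] = C(386, 5) · (1/2)^C(5, 2) = 69576110912 / 2^10 = 1087126733/16 = 67945420.8125

For each 5-subset S of vertices (there are C(386, 5) = 69576110912 such S), let X_S = 1 if S induces a K_5 (all C(5, 2) = 10 edges present). Then P(X_S = 1) = (1/2)^10 = 1/1024. By linearity of expectation, E[# K_5] = C(386, 5) · (1/2)^10 = 69576110912 / 1024 = 1087126733/16 = 67945420.8125.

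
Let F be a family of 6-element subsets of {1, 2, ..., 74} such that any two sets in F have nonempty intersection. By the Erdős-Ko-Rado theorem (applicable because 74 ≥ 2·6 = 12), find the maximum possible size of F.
max |F| = C(73, 5) = 15020334

The Erdős-Ko-Rado theorem states: for n ≥ 2k, an intersecting family of k-subsets of an n-element set has size at most C(n − 1, k − 1), with equality for 'star' families {A ⊆ [n] : |A| = k, i ∈ A} (fix an element i). For n = 74, k = 6: C(73, 5) = 15020334.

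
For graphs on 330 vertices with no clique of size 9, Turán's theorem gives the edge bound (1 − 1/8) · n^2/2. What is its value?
Turán density bound = (7/8) · 330^2/2 = 190575/4 ≈ 47643.75

Turán's theorem: ex(n, K_{r+1}) is achieved by the complete r-partite Turán graph T(n, r) with parts as balanced as possible, and is at most (1 − 1/r) · n^2/2. For r = 8, n = 330: the density bound is (7/8) · 108900/2 = 190575/4 ≈ 47643.75. The integer-valued extremum is e(T(330, 8)) = 47643, which is strictly less than the density bound 190575/4 since 8 ∤ 330 (the parts of T(330, 8) cannot all be equal).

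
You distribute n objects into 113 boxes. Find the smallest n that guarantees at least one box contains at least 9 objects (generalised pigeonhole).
n = (9 − 1)·113 + 1 = 905

By the generalised pigeonhole principle, to guarantee some box contains ≥ r objects we need more than (r − 1) · k objects total. Threshold: n = (r − 1) · k + 1. With r = 9 and k = 113: n = 8 · 113 + 1 = 904 + 1 = 905. For n = 904 = 8 · 113, we can put exactly 8 objects in every box, avoiding 9 in any single one — so 905 is tight.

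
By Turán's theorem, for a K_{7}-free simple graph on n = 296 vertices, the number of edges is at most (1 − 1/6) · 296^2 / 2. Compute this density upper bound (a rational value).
Turán density bound = (5/6) · 296^2/2 = 109520/3 ≈ 36506.6667

Turán's theorem: ex(n, K_{r+1}) is achieved by the complete r-partite Turán graph T(n, r) with parts as balanced as possible, and is at most (1 − 1/r) · n^2/2. For r = 6, n = 296: the density bound is (5/6) · 87616/2 = 109520/3 ≈ 36506.6667. The integer-valued extremum is e(T(296, 6)) = 36506, which is strictly less than the density bound 109520/3 since 6 ∤ 296 (the parts of T(296, 6) cannot all be equal).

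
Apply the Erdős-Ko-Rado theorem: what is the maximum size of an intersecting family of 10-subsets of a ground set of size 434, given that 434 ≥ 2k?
max |F| = C(433, 9) = 1356069041789340450

The Erdős-Ko-Rado theorem states: for n ≥ 2k, an intersecting family of k-subsets of an n-element set has size at most C(n − 1, k − 1), with equality for 'star' families {A ⊆ [n] : |A| = k, i ∈ A} (fix an element i). For n = 434, k = 10: C(433, 9) = 1356069041789340450.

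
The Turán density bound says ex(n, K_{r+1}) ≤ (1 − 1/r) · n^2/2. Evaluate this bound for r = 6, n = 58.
Turán density bound = (5/6) · 58^2/2 = 4205/3 ≈ 1401.6667

Turán's theorem: ex(n, K_{r+1}) is achieved by the complete r-partite Turán graph T(n, r) with parts as balanced as possible, and is at most (1 − 1/r) · n^2/2. For r = 6, n = 58: the density bound is (5/6) · 3364/2 = 4205/3 ≈ 1401.6667. The integer-valued extremum is e(T(58, 6)) = 1401, which is strictly less than the density bound 4205/3 since 6 ∤ 58 (the parts of T(58, 6) cannot all be equal).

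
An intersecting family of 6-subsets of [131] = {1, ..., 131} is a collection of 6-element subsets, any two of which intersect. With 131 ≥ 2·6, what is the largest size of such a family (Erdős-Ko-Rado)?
max |F| = C(130, 5) = 286243776

Erdős-Ko-Rado (1961): when n ≥ 2k, max |F| = C(n−1, k−1). The bound is attained by the star {A : i ∈ A} for any fixed i ∈ [n]. Here C(131−1, 6−1) = C(130, 5) = 286243776.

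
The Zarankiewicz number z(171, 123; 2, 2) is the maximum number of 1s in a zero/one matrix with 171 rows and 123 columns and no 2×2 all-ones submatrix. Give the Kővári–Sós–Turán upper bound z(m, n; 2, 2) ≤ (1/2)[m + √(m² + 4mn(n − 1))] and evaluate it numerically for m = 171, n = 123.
z(171, 123; 2, 2) ≤ (1/2)[171 + √(171² + 4·171·123·122)] = (1/2)[171 + √10293345] = 1689.6622

Kővári–Sós–Turán: let r_1, ..., r_171 be the row sums and z = Σ r_i the total number of 1s. Each pair of columns can share at most one row with both entries 1 (else a 2×2 all-ones block appears), so Σ_i C(r_i, 2) ≤ C(123, 2) = 7503. By convexity Σ_i C(r_i, 2) ≥ 171·C(z/171, 2) = z(z − 171)/(2·171), giving z² − 171z − 171·123·122 ≤ 0 and hence z ≤ (1/2)[171 + √(29241 + 4·2566026)] = (1/2)[171 + √10293345] ≈ (1/2)(171 + 3208.3243) = 1689.6622.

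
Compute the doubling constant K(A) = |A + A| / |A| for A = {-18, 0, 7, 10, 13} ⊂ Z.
K = |A + A| / |A| = 14/5

Enumerate A + A = {a + b : a, b ∈ A}. With |A| = 5, there are |A|^2 = 25 ordered sum pairs; collecting distinct values, A + A = {-36, -18, -11, -8, -5, 0, 7, 10, 13, 14, 17, 20, 23, 26}, so |A + A| = 14. Thus K = 14/5. For comparison, the minimum possible |A + A| over all 5-element sets is 2·5 − 1 = 9 (so min K = 9/5), attained only by arithmetic progressions.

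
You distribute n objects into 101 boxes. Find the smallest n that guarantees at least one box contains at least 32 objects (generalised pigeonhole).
n = (32 − 1)·101 + 1 = 3132

By the generalised pigeonhole principle, to guarantee some box contains ≥ r objects we need more than (r − 1) · k objects total. Threshold: n = (r − 1) · k + 1. With r = 32 and k = 101: n = 31 · 101 + 1 = 3131 + 1 = 3132. For n = 3131 = 31 · 101, we can put exactly 31 objects in every box, avoiding 32 in any single one — so 3132 is tight.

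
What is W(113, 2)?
W(113, 2) = 113 + 1 = 114

A 2-term AP is any pair of integers, so a monochromatic 2-AP exists iff some colour is used at least twice. With 113 colours, the colouring i ↦ i on {1, ..., 113} uses each colour once, avoiding any monochromatic pair, so W(113, 2) > 113. For {1, ..., 114}, pigeonhole forces two integers of the same colour, which form a monochromatic 2-AP. Hence W(113, 2) = 114.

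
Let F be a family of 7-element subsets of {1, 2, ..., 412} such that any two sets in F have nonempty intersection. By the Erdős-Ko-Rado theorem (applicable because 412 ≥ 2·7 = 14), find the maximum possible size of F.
max |F| = C(411, 6) = 6453526475242

The Erdős-Ko-Rado theorem states: for n ≥ 2k, an intersecting family of k-subsets of an n-element set has size at most C(n − 1, k − 1), with equality for 'star' families {A ⊆ [n] : |A| = k, i ∈ A} (fix an element i). For n = 412, k = 7: C(411, 6) = 6453526475242.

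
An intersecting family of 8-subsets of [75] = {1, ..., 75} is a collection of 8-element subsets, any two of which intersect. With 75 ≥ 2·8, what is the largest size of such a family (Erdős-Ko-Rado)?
max |F| = C(74, 7) = 1799579064

Erdős-Ko-Rado (1961): when n ≥ 2k, max |F| = C(n−1, k−1). The bound is attained by the star {A : i ∈ A} for any fixed i ∈ [n]. Here C(75−1, 8−1) = C(74, 7) = 1799579064.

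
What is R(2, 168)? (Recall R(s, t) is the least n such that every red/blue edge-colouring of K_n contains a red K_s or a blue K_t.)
R(2, 168) = 168

R(2, k) = k for all k ≥ 2: in a 2-colouring of K_k, either some edge is red (a red K_2) or all edges are blue (a blue K_k). And K_{167} coloured all-blue has no blue K_168, so R(2, 168) > 167. Hence R(2, 168) = 168.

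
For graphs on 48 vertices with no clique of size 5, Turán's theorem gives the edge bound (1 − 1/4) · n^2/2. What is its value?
Turán density bound = (3/4) · 48^2/2 = 864

Turán's theorem: ex(n, K_{r+1}) is achieved by the complete r-partite Turán graph T(n, r) with parts as balanced as possible, and is at most (1 − 1/r) · n^2/2. For r = 4, n = 48: the density bound is (3/4) · 2304/2 = 864. Since 4 ∣ 48, the Turán graph T(48, 4) has parts of equal size 12, and its edge count e(T(48, 4)) = 864 attains the density bound exactly.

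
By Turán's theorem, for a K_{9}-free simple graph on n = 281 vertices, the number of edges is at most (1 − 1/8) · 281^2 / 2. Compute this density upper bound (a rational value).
Turán density bound = (7/8) · 281^2/2 = 552727/16 ≈ 34545.4375

Turán's theorem: ex(n, K_{r+1}) is achieved by the complete r-partite Turán graph T(n, r) with parts as balanced as possible, and is at most (1 − 1/r) · n^2/2. For r = 8, n = 281: the density bound is (7/8) · 78961/2 = 552727/16 ≈ 34545.4375. The integer-valued extremum is e(T(281, 8)) = 34545, which is strictly less than the density bound 552727/16 since 8 ∤ 281 (the parts of T(281, 8) cannot all be equal).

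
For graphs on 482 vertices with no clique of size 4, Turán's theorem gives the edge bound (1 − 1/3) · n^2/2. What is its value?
Turán density bound = (2/3) · 482^2/2 = 232324/3 ≈ 77441.3333

Turán's theorem: ex(n, K_{r+1}) is achieved by the complete r-partite Turán graph T(n, r) with parts as balanced as possible, and is at most (1 − 1/r) · n^2/2. For r = 3, n = 482: the density bound is (2/3) · 232324/2 = 232324/3 ≈ 77441.3333. The integer-valued extremum is e(T(482, 3)) = 77441, which is strictly less than the density bound 232324/3 since 3 ∤ 482 (the parts of T(482, 3) cannot all be equal).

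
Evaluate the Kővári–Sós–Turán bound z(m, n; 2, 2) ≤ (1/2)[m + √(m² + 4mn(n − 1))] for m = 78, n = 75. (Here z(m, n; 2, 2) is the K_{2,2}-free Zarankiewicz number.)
z(78, 75; 2, 2) ≤ (1/2)[78 + √(78² + 4·78·75·74)] = (1/2)[78 + √1737684] = 698.1062

Kővári–Sós–Turán: let r_1, ..., r_78 be the row sums and z = Σ r_i the total number of 1s. Each pair of columns can share at most one row with both entries 1 (else a 2×2 all-ones block appears), so Σ_i C(r_i, 2) ≤ C(75, 2) = 2775. By convexity Σ_i C(r_i, 2) ≥ 78·C(z/78, 2) = z(z − 78)/(2·78), giving z² − 78z − 78·75·74 ≤ 0 and hence z ≤ (1/2)[78 + √(6084 + 4·432900)] = (1/2)[78 + √1737684] ≈ (1/2)(78 + 1318.2124) = 698.1062.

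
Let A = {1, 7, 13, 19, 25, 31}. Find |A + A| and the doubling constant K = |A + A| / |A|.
K = |A + A| / |A| = 11/6

Enumerate A + A = {a + b : a, b ∈ A}. With |A| = 6, there are |A|^2 = 36 ordered sum pairs; collecting distinct values, A + A = {2, 8, 14, 20, 26, 32, 38, 44, 50, 56, 62}, so |A + A| = 11. Thus K = 11/6. Here |A + A| = 2|A| − 1 = 11, the minimum possible — so K = 11/6 is minimal, which holds iff A is an arithmetic progression.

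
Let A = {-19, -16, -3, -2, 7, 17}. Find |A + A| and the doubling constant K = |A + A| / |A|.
K = |A + A| / |A| = 20/6 = 10/3

Enumerate A + A = {a + b : a, b ∈ A}. With |A| = 6, there are |A|^2 = 36 ordered sum pairs; collecting distinct values, A + A = {-38, -35, -32, -22, -21, -19, -18, -12, -9, -6, -5, -4, -2, 1, 4, 5, 14, 15, 24, 34}, so |A + A| = 20. Thus K = 20/6 = 10/3. For comparison, the minimum possible |A + A| over all 6-element sets is 2·6 − 1 = 11 (so min K = 11/6), attained only by arithmetic progressions.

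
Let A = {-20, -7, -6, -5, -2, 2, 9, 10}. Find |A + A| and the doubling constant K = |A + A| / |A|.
K = |A + A| / |A| = 29/8

Enumerate A + A = {a + b : a, b ∈ A}. With |A| = 8, there are |A|^2 = 64 ordered sum pairs; collecting distinct values, A + A = {-40, -27, -26, -25, -22, -18, -14, -13, -12, -11, -10, -9, -8, -7, -5, -4, -3, 0, 2, 3, 4, 5, 7, 8, 11, 12, 18, 19, 20}, so |A + A| = 29. Thus K = 29/8. For comparison, the minimum possible |A + A| over all 8-element sets is 2·8 − 1 = 15 (so min K = 15/8), attained only by arithmetic progressions.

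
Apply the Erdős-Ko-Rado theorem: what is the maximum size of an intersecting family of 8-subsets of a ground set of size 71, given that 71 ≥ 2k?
max |F| = C(70, 7) = 1198774720

The Erdős-Ko-Rado theorem states: for n ≥ 2k, an intersecting family of k-subsets of an n-element set has size at most C(n − 1, k − 1), with equality for 'star' families {A ⊆ [n] : |A| = k, i ∈ A} (fix an element i). For n = 71, k = 8: C(70, 7) = 1198774720.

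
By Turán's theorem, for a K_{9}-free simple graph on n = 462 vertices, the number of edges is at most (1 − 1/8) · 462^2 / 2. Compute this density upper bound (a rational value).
Turán density bound = (7/8) · 462^2/2 = 373527/4 ≈ 93381.75

Turán's theorem: ex(n, K_{r+1}) is achieved by the complete r-partite Turán graph T(n, r) with parts as balanced as possible, and is at most (1 − 1/r) · n^2/2. For r = 8, n = 462: the density bound is (7/8) · 213444/2 = 373527/4 ≈ 93381.75. The integer-valued extremum is e(T(462, 8)) = 93381, which is strictly less than the density bound 373527/4 since 8 ∤ 462 (the parts of T(462, 8) cannot all be equal).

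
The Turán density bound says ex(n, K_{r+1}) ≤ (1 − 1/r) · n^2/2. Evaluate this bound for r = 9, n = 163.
Turán density bound = (8/9) · 163^2/2 = 106276/9 ≈ 11808.4444

Turán's theorem: ex(n, K_{r+1}) is achieved by the complete r-partite Turán graph T(n, r) with parts as balanced as possible, and is at most (1 − 1/r) · n^2/2. For r = 9, n = 163: the density bound is (8/9) · 26569/2 = 106276/9 ≈ 11808.4444. The integer-valued extremum is e(T(163, 9)) = 11808, which is strictly less than the density bound 106276/9 since 9 ∤ 163 (the parts of T(163, 9) cannot all be equal).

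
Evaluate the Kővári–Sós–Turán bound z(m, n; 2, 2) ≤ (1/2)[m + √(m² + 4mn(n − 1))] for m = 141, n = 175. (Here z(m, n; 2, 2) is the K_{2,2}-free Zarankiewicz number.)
z(141, 175; 2, 2) ≤ (1/2)[141 + √(141² + 4·141·175·174)] = (1/2)[141 + √17193681] = 2143.7632

Kővári–Sós–Turán: let r_1, ..., r_141 be the row sums and z = Σ r_i the total number of 1s. Each pair of columns can share at most one row with both entries 1 (else a 2×2 all-ones block appears), so Σ_i C(r_i, 2) ≤ C(175, 2) = 15225. By convexity Σ_i C(r_i, 2) ≥ 141·C(z/141, 2) = z(z − 141)/(2·141), giving z² − 141z − 141·175·174 ≤ 0 and hence z ≤ (1/2)[141 + √(19881 + 4·4293450)] = (1/2)[141 + √17193681] ≈ (1/2)(141 + 4146.5264) = 2143.7632.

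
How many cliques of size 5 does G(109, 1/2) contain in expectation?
E[# K_5] = C(109, 5) · (1/2)^C(5, 2) = 116828271 / 2^10 ≈ 114090.108398

For each 5-subset S of vertices (there are C(109, 5) = 116828271 such S), let X_S = 1 if S induces a K_5 (all C(5, 2) = 10 edges present). Then P(X_S = 1) = (1/2)^10 = 1/1024. By linearity of expectation, E[# K_5] = C(109, 5) · (1/2)^10 = 116828271 / 1024 ≈ 114090.108398.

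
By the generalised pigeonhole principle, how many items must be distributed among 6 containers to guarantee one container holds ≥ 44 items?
n = (44 − 1)·6 + 1 = 259

By the generalised pigeonhole principle, to guarantee some box contains ≥ r objects we need more than (r − 1) · k objects total. Threshold: n = (r − 1) · k + 1. With r = 44 and k = 6: n = 43 · 6 + 1 = 258 + 1 = 259. For n = 258 = 43 · 6, we can put exactly 43 objects in every box, avoiding 44 in any single one — so 259 is tight.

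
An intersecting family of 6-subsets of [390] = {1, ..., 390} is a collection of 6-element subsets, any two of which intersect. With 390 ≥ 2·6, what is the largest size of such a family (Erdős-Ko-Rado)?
max |F| = C(389, 5) = 72336764577

The Erdős-Ko-Rado theorem states: for n ≥ 2k, an intersecting family of k-subsets of an n-element set has size at most C(n − 1, k − 1), with equality for 'star' families {A ⊆ [n] : |A| = k, i ∈ A} (fix an element i). For n = 390, k = 6: C(389, 5) = 72336764577.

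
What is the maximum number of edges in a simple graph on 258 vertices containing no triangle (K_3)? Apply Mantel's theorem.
ex(258, K_3) = ⌊258^2/4⌋ = 16641

Mantel (1907): a triangle-free graph on n vertices has at most ⌊n^2/4⌋ edges, with equality for the complete bipartite graph K_{⌊n/2⌋, ⌈n/2⌉}. For n = 258: ⌊258^2/4⌋ = ⌊66564/4⌋ = 16641. The extremal graph is K_{129, 129}, which has 129·129 = 16641 edges.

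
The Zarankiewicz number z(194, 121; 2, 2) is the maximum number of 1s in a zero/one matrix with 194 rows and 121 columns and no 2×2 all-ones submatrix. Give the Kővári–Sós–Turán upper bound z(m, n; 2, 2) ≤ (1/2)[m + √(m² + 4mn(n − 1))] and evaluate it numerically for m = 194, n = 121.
z(194, 121; 2, 2) ≤ (1/2)[194 + √(194² + 4·194·121·120)] = (1/2)[194 + √11305156] = 1778.157

Kővári–Sós–Turán: let r_1, ..., r_194 be the row sums and z = Σ r_i the total number of 1s. Each pair of columns can share at most one row with both entries 1 (else a 2×2 all-ones block appears), so Σ_i C(r_i, 2) ≤ C(121, 2) = 7260. By convexity Σ_i C(r_i, 2) ≥ 194·C(z/194, 2) = z(z − 194)/(2·194), giving z² − 194z − 194·121·120 ≤ 0 and hence z ≤ (1/2)[194 + √(37636 + 4·2816880)] = (1/2)[194 + √11305156] ≈ (1/2)(194 + 3362.3141) = 1778.157.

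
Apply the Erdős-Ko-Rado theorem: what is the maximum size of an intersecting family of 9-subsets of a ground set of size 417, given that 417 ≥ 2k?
max |F| = C(416, 8) = 20788229335792620

Erdős-Ko-Rado (1961): when n ≥ 2k, max |F| = C(n−1, k−1). The bound is attained by the star {A : i ∈ A} for any fixed i ∈ [n]. Here C(417−1, 9−1) = C(416, 8) = 20788229335792620.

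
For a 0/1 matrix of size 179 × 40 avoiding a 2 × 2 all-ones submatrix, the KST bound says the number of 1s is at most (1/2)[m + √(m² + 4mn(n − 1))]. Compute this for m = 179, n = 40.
z(179, 40; 2, 2) ≤ (1/2)[179 + √(179² + 4·179·40·39)] = (1/2)[179 + √1149001] = 625.4573

Kővári–Sós–Turán: let r_1, ..., r_179 be the row sums and z = Σ r_i the total number of 1s. Each pair of columns can share at most one row with both entries 1 (else a 2×2 all-ones block appears), so Σ_i C(r_i, 2) ≤ C(40, 2) = 780. By convexity Σ_i C(r_i, 2) ≥ 179·C(z/179, 2) = z(z − 179)/(2·179), giving z² − 179z − 179·40·39 ≤ 0 and hence z ≤ (1/2)[179 + √(32041 + 4·279240)] = (1/2)[179 + √1149001] ≈ (1/2)(179 + 1071.9146) = 625.4573.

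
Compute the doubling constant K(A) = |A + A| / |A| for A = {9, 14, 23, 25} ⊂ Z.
K = |A + A| / |A| = 10/4 = 5/2

Enumerate A + A = {a + b : a, b ∈ A}. With |A| = 4, there are |A|^2 = 16 ordered sum pairs; collecting distinct values, A + A = {18, 23, 28, 32, 34, 37, 39, 46, 48, 50}, so |A + A| = 10. Thus K = 10/4 = 5/2. For comparison, the minimum possible |A + A| over all 4-element sets is 2·4 − 1 = 7 (so min K = 7/4), attained only by arithmetic progressions.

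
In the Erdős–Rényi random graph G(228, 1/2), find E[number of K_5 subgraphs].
E[# K_5] = C(228, 5) · (1/2)^C(5, 2) = 4912679520 / 2^10 = 153521235/32 = 4797538.59375

For each 5-subset S of vertices (there are C(228, 5) = 4912679520 such S), let X_S = 1 if S induces a K_5 (all C(5, 2) = 10 edges present). Then P(X_S = 1) = (1/2)^10 = 1/1024. By linearity of expectation, E[# K_5] = C(228, 5) · (1/2)^10 = 4912679520 / 1024 = 153521235/32 = 4797538.59375.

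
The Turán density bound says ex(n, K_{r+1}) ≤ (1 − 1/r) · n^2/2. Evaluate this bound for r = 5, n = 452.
Turán density bound = (4/5) · 452^2/2 = 408608/5 ≈ 81721.6

Turán's theorem: ex(n, K_{r+1}) is achieved by the complete r-partite Turán graph T(n, r) with parts as balanced as possible, and is at most (1 − 1/r) · n^2/2. For r = 5, n = 452: the density bound is (4/5) · 204304/2 = 408608/5 ≈ 81721.6. The integer-valued extremum is e(T(452, 5)) = 81721, which is strictly less than the density bound 408608/5 since 5 ∤ 452 (the parts of T(452, 5) cannot all be equal).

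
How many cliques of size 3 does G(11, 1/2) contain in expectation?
E[# K_3] = C(11, 3) · (1/2)^C(3, 2) = 165 / 2^3 = 20.625

For each 3-subset S of vertices (there are C(11, 3) = 165 such S), let X_S = 1 if S induces a K_3 (all C(3, 2) = 3 edges present). Then P(X_S = 1) = (1/2)^3 = 1/8. By linearity of expectation, E[# K_3] = C(11, 3) · (1/2)^3 = 165 / 8 = 20.625.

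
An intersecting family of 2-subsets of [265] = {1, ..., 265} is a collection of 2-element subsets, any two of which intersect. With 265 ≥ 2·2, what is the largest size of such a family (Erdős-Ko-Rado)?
max |F| = C(264, 1) = 264

Erdős-Ko-Rado (1961): when n ≥ 2k, max |F| = C(n−1, k−1). The bound is attained by the star {A : i ∈ A} for any fixed i ∈ [n]. Here C(265−1, 2−1) = C(264, 1) = 264.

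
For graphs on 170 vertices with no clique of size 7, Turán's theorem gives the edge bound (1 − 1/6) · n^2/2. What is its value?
Turán density bound = (5/6) · 170^2/2 = 36125/3 ≈ 12041.6667

Turán's theorem: ex(n, K_{r+1}) is achieved by the complete r-partite Turán graph T(n, r) with parts as balanced as possible, and is at most (1 − 1/r) · n^2/2. For r = 6, n = 170: the density bound is (5/6) · 28900/2 = 36125/3 ≈ 12041.6667. The integer-valued extremum is e(T(170, 6)) = 12041, which is strictly less than the density bound 36125/3 since 6 ∤ 170 (the parts of T(170, 6) cannot all be equal).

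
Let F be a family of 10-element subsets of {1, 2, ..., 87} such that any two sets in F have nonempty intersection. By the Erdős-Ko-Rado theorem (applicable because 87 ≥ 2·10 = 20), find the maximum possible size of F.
max |F| = C(86, 9) = 459856441980

The Erdős-Ko-Rado theorem states: for n ≥ 2k, an intersecting family of k-subsets of an n-element set has size at most C(n − 1, k − 1), with equality for 'star' families {A ⊆ [n] : |A| = k, i ∈ A} (fix an element i). For n = 87, k = 10: C(86, 9) = 459856441980.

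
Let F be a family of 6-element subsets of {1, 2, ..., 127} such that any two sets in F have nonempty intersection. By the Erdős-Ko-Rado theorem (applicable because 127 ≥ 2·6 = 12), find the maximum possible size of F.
max |F| = C(126, 5) = 244222650

Erdős-Ko-Rado (1961): when n ≥ 2k, max |F| = C(n−1, k−1). The bound is attained by the star {A : i ∈ A} for any fixed i ∈ [n]. Here C(127−1, 6−1) = C(126, 5) = 244222650.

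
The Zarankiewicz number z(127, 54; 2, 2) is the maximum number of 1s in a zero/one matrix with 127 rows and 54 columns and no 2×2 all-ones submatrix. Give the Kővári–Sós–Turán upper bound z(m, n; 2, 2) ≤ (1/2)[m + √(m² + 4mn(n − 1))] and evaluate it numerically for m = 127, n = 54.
z(127, 54; 2, 2) ≤ (1/2)[127 + √(127² + 4·127·54·53)] = (1/2)[127 + √1470025] = 669.7229

Kővári–Sós–Turán: let r_1, ..., r_127 be the row sums and z = Σ r_i the total number of 1s. Each pair of columns can share at most one row with both entries 1 (else a 2×2 all-ones block appears), so Σ_i C(r_i, 2) ≤ C(54, 2) = 1431. By convexity Σ_i C(r_i, 2) ≥ 127·C(z/127, 2) = z(z − 127)/(2·127), giving z² − 127z − 127·54·53 ≤ 0 and hence z ≤ (1/2)[127 + √(16129 + 4·363474)] = (1/2)[127 + √1470025] ≈ (1/2)(127 + 1212.4459) = 669.7229.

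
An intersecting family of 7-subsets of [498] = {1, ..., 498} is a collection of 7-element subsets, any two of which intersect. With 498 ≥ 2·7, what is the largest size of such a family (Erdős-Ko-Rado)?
max |F| = C(497, 6) = 20307185626728

Erdős-Ko-Rado (1961): when n ≥ 2k, max |F| = C(n−1, k−1). The bound is attained by the star {A : i ∈ A} for any fixed i ∈ [n]. Here C(498−1, 7−1) = C(497, 6) = 20307185626728.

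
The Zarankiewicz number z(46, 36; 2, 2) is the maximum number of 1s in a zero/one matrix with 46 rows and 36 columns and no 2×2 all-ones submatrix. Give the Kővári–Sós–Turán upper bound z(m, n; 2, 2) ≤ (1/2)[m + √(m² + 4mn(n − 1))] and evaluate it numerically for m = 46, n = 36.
z(46, 36; 2, 2) ≤ (1/2)[46 + √(46² + 4·46·36·35)] = (1/2)[46 + √233956] = 264.845

Kővári–Sós–Turán: let r_1, ..., r_46 be the row sums and z = Σ r_i the total number of 1s. Each pair of columns can share at most one row with both entries 1 (else a 2×2 all-ones block appears), so Σ_i C(r_i, 2) ≤ C(36, 2) = 630. By convexity Σ_i C(r_i, 2) ≥ 46·C(z/46, 2) = z(z − 46)/(2·46), giving z² − 46z − 46·36·35 ≤ 0 and hence z ≤ (1/2)[46 + √(2116 + 4·57960)] = (1/2)[46 + √233956] ≈ (1/2)(46 + 483.69) = 264.845.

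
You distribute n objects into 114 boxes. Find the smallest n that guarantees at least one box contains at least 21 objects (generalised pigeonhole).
n = (21 − 1)·114 + 1 = 2281

By the generalised pigeonhole principle, to guarantee some box contains ≥ r objects we need more than (r − 1) · k objects total. Threshold: n = (r − 1) · k + 1. With r = 21 and k = 114: n = 20 · 114 + 1 = 2280 + 1 = 2281. For n = 2280 = 20 · 114, we can put exactly 20 objects in every box, avoiding 21 in any single one — so 2281 is tight.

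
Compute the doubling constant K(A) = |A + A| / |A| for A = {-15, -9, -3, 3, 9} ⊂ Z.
K = |A + A| / |A| = 9/5

Enumerate A + A = {a + b : a, b ∈ A}. With |A| = 5, there are |A|^2 = 25 ordered sum pairs; collecting distinct values, A + A = {-30, -24, -18, -12, -6, 0, 6, 12, 18}, so |A + A| = 9. Thus K = 9/5. Here |A + A| = 2|A| − 1 = 9, the minimum possible — so K = 9/5 is minimal, which holds iff A is an arithmetic progression.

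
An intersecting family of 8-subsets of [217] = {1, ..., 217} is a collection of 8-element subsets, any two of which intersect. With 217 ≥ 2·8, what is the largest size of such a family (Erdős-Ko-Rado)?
max |F| = C(216, 7) = 3945414736440

The Erdős-Ko-Rado theorem states: for n ≥ 2k, an intersecting family of k-subsets of an n-element set has size at most C(n − 1, k − 1), with equality for 'star' families {A ⊆ [n] : |A| = k, i ∈ A} (fix an element i). For n = 217, k = 8: C(216, 7) = 3945414736440.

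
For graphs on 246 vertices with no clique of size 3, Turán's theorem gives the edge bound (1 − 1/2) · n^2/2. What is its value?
Turán density bound = (1/2) · 246^2/2 = 15129

Turán's theorem: ex(n, K_{r+1}) is achieved by the complete r-partite Turán graph T(n, r) with parts as balanced as possible, and is at most (1 − 1/r) · n^2/2. For r = 2, n = 246: the density bound is (1/2) · 60516/2 = 15129. Since 2 ∣ 246, the Turán graph T(246, 2) has parts of equal size 123, and its edge count e(T(246, 2)) = 15129 attains the density bound exactly.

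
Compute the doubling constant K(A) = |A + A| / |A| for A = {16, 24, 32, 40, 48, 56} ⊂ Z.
K = |A + A| / |A| = 11/6

Enumerate A + A = {a + b : a, b ∈ A}. With |A| = 6, there are |A|^2 = 36 ordered sum pairs; collecting distinct values, A + A = {32, 40, 48, 56, 64, 72, 80, 88, 96, 104, 112}, so |A + A| = 11. Thus K = 11/6. Here |A + A| = 2|A| − 1 = 11, the minimum possible — so K = 11/6 is minimal, which holds iff A is an arithmetic progression.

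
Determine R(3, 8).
R(3, 8) = 28

Lower bound: an explicit 2-colouring of K_{27} (typically a Paley-type or other structured construction) avoids a red K_3 and a blue K_8, showing R(3, 8) > 27.
Upper bound: the simple Erdős–Szekeres recurrence only gives R(3, 8) ≤ 31; the tight bound R(3, 8) ≤ 28 requires a sharper case analysis (or computer search) of 2-colourings of K_{28}.
Hence R(3, 8) = 28.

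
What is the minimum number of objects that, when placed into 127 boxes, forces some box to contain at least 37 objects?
n = (37 − 1)·127 + 1 = 4573

By the generalised pigeonhole principle, to guarantee some box contains ≥ r objects we need more than (r − 1) · k objects total. Threshold: n = (r − 1) · k + 1. With r = 37 and k = 127: n = 36 · 127 + 1 = 4572 + 1 = 4573. For n = 4572 = 36 · 127, we can put exactly 36 objects in every box, avoiding 37 in any single one — so 4573 is tight.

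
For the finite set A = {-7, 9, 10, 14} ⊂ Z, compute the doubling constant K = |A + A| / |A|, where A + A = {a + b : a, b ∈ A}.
K = |A + A| / |A| = 10/4 = 5/2

Enumerate A + A = {a + b : a, b ∈ A}. With |A| = 4, there are |A|^2 = 16 ordered sum pairs; collecting distinct values, A + A = {-14, 2, 3, 7, 18, 19, 20, 23, 24, 28}, so |A + A| = 10. Thus K = 10/4 = 5/2. For comparison, the minimum possible |A + A| over all 4-element sets is 2·4 − 1 = 7 (so min K = 7/4), attained only by arithmetic progressions.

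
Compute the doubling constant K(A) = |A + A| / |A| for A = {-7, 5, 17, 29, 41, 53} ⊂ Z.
K = |A + A| / |A| = 11/6

Enumerate A + A = {a + b : a, b ∈ A}. With |A| = 6, there are |A|^2 = 36 ordered sum pairs; collecting distinct values, A + A = {-14, -2, 10, 22, 34, 46, 58, 70, 82, 94, 106}, so |A + A| = 11. Thus K = 11/6. Here |A + A| = 2|A| − 1 = 11, the minimum possible — so K = 11/6 is minimal, which holds iff A is an arithmetic progression.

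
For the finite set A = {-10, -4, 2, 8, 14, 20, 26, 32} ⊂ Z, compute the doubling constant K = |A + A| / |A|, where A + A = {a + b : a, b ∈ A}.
K = |A + A| / |A| = 15/8

Enumerate A + A = {a + b : a, b ∈ A}. With |A| = 8, there are |A|^2 = 64 ordered sum pairs; collecting distinct values, A + A = {-20, -14, -8, -2, 4, 10, 16, 22, 28, 34, 40, 46, 52, 58, 64}, so |A + A| = 15. Thus K = 15/8. Here |A + A| = 2|A| − 1 = 15, the minimum possible — so K = 15/8 is minimal, which holds iff A is an arithmetic progression.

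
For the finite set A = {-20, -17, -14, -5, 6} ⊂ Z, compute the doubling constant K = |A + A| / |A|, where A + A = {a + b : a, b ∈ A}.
K = |A + A| / |A| = 14/5

Enumerate A + A = {a + b : a, b ∈ A}. With |A| = 5, there are |A|^2 = 25 ordered sum pairs; collecting distinct values, A + A = {-40, -37, -34, -31, -28, -25, -22, -19, -14, -11, -10, -8, 1, 12}, so |A + A| = 14. Thus K = 14/5. For comparison, the minimum possible |A + A| over all 5-element sets is 2·5 − 1 = 9 (so min K = 9/5), attained only by arithmetic progressions.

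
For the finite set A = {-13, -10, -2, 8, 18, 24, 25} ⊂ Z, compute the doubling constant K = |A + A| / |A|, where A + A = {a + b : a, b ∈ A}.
K = |A + A| / |A| = 27/7

Enumerate A + A = {a + b : a, b ∈ A}. With |A| = 7, there are |A|^2 = 49 ordered sum pairs; collecting distinct values, A + A = {-26, -23, -20, -15, -12, -5, -4, -2, 5, 6, 8, 11, 12, 14, 15, 16, 22, 23, 26, 32, 33, 36, 42, 43, 48, 49, 50}, so |A + A| = 27. Thus K = 27/7. For comparison, the minimum possible |A + A| over all 7-element sets is 2·7 − 1 = 13 (so min K = 13/7), attained only by arithmetic progressions.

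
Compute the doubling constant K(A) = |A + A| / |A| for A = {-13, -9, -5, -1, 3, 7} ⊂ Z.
K = |A + A| / |A| = 11/6

Enumerate A + A = {a + b : a, b ∈ A}. With |A| = 6, there are |A|^2 = 36 ordered sum pairs; collecting distinct values, A + A = {-26, -22, -18, -14, -10, -6, -2, 2, 6, 10, 14}, so |A + A| = 11. Thus K = 11/6. Here |A + A| = 2|A| − 1 = 11, the minimum possible — so K = 11/6 is minimal, which holds iff A is an arithmetic progression.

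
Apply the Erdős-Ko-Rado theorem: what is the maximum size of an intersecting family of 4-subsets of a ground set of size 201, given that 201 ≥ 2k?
max |F| = C(200, 3) = 1313400

Erdős-Ko-Rado (1961): when n ≥ 2k, max |F| = C(n−1, k−1). The bound is attained by the star {A : i ∈ A} for any fixed i ∈ [n]. Here C(201−1, 4−1) = C(200, 3) = 1313400.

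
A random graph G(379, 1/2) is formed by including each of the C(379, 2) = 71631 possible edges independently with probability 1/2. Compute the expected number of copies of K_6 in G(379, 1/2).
E[# K_6] = C(379, 6) · (1/2)^C(6, 2) = 3955765864050 / 2^15 = 1977882932025/16384 ≈ 120720393.800354

For each 6-subset S of vertices (there are C(379, 6) = 3955765864050 such S), let X_S = 1 if S induces a K_6 (all C(6, 2) = 15 edges present). Then P(X_S = 1) = (1/2)^15 = 1/32768. By linearity of expectation, E[# K_6] = C(379, 6) · (1/2)^15 = 3955765864050 / 32768 = 1977882932025/16384 ≈ 120720393.800354.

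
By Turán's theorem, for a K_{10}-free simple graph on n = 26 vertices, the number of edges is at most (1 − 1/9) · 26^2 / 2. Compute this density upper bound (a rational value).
Turán density bound = (8/9) · 26^2/2 = 2704/9 ≈ 300.4444

Turán's theorem: ex(n, K_{r+1}) is achieved by the complete r-partite Turán graph T(n, r) with parts as balanced as possible, and is at most (1 − 1/r) · n^2/2. For r = 9, n = 26: the density bound is (8/9) · 676/2 = 2704/9 ≈ 300.4444. The integer-valued extremum is e(T(26, 9)) = 300, which is strictly less than the density bound 2704/9 since 9 ∤ 26 (the parts of T(26, 9) cannot all be equal).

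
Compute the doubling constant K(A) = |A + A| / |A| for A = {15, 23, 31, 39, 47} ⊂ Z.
K = |A + A| / |A| = 9/5

Enumerate A + A = {a + b : a, b ∈ A}. With |A| = 5, there are |A|^2 = 25 ordered sum pairs; collecting distinct values, A + A = {30, 38, 46, 54, 62, 70, 78, 86, 94}, so |A + A| = 9. Thus K = 9/5. Here |A + A| = 2|A| − 1 = 9, the minimum possible — so K = 9/5 is minimal, which holds iff A is an arithmetic progression.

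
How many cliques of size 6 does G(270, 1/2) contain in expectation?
E[# K_6] = C(270, 6) · (1/2)^C(6, 2) = 508811728635 / 2^15 ≈ 15527701.679535

For each 6-subset S of vertices (there are C(270, 6) = 508811728635 such S), let X_S = 1 if S induces a K_6 (all C(6, 2) = 15 edges present). Then P(X_S = 1) = (1/2)^15 = 1/32768. By linearity of expectation, E[# K_6] = C(270, 6) · (1/2)^15 = 508811728635 / 32768 ≈ 15527701.679535.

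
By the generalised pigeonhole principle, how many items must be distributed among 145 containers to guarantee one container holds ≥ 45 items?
n = (45 − 1)·145 + 1 = 6381

By the generalised pigeonhole principle, to guarantee some box contains ≥ r objects we need more than (r − 1) · k objects total. Threshold: n = (r − 1) · k + 1. With r = 45 and k = 145: n = 44 · 145 + 1 = 6380 + 1 = 6381. For n = 6380 = 44 · 145, we can put exactly 44 objects in every box, avoiding 45 in any single one — so 6381 is tight.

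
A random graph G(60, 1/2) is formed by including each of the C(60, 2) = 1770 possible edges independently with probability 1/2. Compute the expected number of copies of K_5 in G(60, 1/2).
E[# K_5] = C(60, 5) · (1/2)^C(5, 2) = 5461512 / 2^10 = 682689/128 = 5333.5078125

For each 5-subset S of vertices (there are C(60, 5) = 5461512 such S), let X_S = 1 if S induces a K_5 (all C(5, 2) = 10 edges present). Then P(X_S = 1) = (1/2)^10 = 1/1024. By linearity of expectation, E[# K_5] = C(60, 5) · (1/2)^10 = 5461512 / 1024 = 682689/128 = 5333.5078125.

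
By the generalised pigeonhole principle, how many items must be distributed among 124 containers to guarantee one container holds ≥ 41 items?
n = (41 − 1)·124 + 1 = 4961

By the generalised pigeonhole principle, to guarantee some box contains ≥ r objects we need more than (r − 1) · k objects total. Threshold: n = (r − 1) · k + 1. With r = 41 and k = 124: n = 40 · 124 + 1 = 4960 + 1 = 4961. For n = 4960 = 40 · 124, we can put exactly 40 objects in every box, avoiding 41 in any single one — so 4961 is tight.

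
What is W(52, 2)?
W(52, 2) = 52 + 1 = 53

A 2-term AP is any pair of integers, so a monochromatic 2-AP exists iff some colour is used at least twice. With 52 colours, the colouring i ↦ i on {1, ..., 52} uses each colour once, avoiding any monochromatic pair, so W(52, 2) > 52. For {1, ..., 53}, pigeonhole forces two integers of the same colour, which form a monochromatic 2-AP. Hence W(52, 2) = 53.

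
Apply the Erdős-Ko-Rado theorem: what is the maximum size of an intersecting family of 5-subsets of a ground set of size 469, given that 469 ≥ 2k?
max |F| = C(468, 4) = 1973287485

Erdős-Ko-Rado (1961): when n ≥ 2k, max |F| = C(n−1, k−1). The bound is attained by the star {A : i ∈ A} for any fixed i ∈ [n]. Here C(469−1, 5−1) = C(468, 4) = 1973287485.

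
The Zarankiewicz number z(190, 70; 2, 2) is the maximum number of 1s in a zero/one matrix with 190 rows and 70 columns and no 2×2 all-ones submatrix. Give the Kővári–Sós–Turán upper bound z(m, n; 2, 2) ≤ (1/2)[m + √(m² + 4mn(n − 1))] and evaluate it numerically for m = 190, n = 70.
z(190, 70; 2, 2) ≤ (1/2)[190 + √(190² + 4·190·70·69)] = (1/2)[190 + √3706900] = 1057.6656

Kővári–Sós–Turán: let r_1, ..., r_190 be the row sums and z = Σ r_i the total number of 1s. Each pair of columns can share at most one row with both entries 1 (else a 2×2 all-ones block appears), so Σ_i C(r_i, 2) ≤ C(70, 2) = 2415. By convexity Σ_i C(r_i, 2) ≥ 190·C(z/190, 2) = z(z − 190)/(2·190), giving z² − 190z − 190·70·69 ≤ 0 and hence z ≤ (1/2)[190 + √(36100 + 4·917700)] = (1/2)[190 + √3706900] ≈ (1/2)(190 + 1925.3311) = 1057.6656.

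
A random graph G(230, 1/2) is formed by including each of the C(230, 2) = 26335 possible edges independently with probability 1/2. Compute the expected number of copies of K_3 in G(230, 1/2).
E[# K_3] = C(230, 3) · (1/2)^C(3, 2) = 2001460 / 2^3 = 500365/2 = 250182.5

For each 3-subset S of vertices (there are C(230, 3) = 2001460 such S), let X_S = 1 if S induces a K_3 (all C(3, 2) = 3 edges present). Then P(X_S = 1) = (1/2)^3 = 1/8. By linearity of expectation, E[# K_3] = C(230, 3) · (1/2)^3 = 2001460 / 8 = 500365/2 = 250182.5.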